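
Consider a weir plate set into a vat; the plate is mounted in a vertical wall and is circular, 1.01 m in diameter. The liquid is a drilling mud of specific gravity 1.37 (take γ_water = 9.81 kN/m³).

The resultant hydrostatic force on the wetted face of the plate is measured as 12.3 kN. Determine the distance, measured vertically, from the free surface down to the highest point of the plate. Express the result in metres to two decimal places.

γ = 1.37 × 9.81 = 13.4397 kN/m³.
A = π(0.505)² = 0.801185 m².
From F = γ·h_c·A, the centroid depth is h_c = 12.3/(13.4397 × 0.801185) = 1.14231 m.
The centroid is at the centre, 0.505 m below the top of the plate, so the highest point sits at h_top = 1.14231 − 0.505 = 0.63731 m below the surface.

d_top ≈ 0.64 m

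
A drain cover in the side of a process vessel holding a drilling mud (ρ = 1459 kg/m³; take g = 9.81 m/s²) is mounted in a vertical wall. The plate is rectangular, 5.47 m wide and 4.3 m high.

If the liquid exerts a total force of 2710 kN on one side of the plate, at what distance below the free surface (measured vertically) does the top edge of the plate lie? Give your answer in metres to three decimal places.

d_top ≈ 5.900 m

γ = ρg = 1459 × 9.81 / 1000 = 14.31279 kN/m³.
A = 5.47 × 4.3 = 23.521 m².
From F = γ·h_c·A, the centroid depth is h_c = 2710/(14.31279 × 23.521) = 8.04988 m.
The centroid lies 4.3/2 = 2.15 m below the top edge, so the top edge sits at h_top = 8.04988 − 2.15 = 5.89988 m below the surface.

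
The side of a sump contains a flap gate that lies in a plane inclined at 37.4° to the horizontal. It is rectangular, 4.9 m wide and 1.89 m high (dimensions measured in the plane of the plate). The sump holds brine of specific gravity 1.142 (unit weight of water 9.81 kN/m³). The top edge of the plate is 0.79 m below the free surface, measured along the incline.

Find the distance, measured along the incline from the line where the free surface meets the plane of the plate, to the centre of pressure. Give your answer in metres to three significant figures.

y_p = 1.91 m

γ = 1.142 × 9.81 = 11.20302 kN/m³.
Let θ = 37.4° be the plate's angle to the horizontal; measure y along the incline from where the plane meets the free surface. Vertical depth h = y·sinθ with sinθ = 0.607376.
The centroid lies 1.89/2 = 0.945 m below the top edge, so y_c = 0.79 + 0.945 = 1.735 m and h_c = 1.735 × 0.607376 = 1.0538 m.
A = 4.9 × 1.89 = 9.261 m².
Resultant F = γ·h_c·A = 11.20302 × 1.0538 × 9.261 = 109.333 kN.
I_c = b·h³/12 = 4.9 × 1.89³/12 = 2.75677 m⁴.
Centre of pressure: y_p = y_c + I_c/(y_c·A) = 1.735 + 2.75677/(1.735 × 9.261) = 1.735 + 0.171571 = 1.90657 m along the plane.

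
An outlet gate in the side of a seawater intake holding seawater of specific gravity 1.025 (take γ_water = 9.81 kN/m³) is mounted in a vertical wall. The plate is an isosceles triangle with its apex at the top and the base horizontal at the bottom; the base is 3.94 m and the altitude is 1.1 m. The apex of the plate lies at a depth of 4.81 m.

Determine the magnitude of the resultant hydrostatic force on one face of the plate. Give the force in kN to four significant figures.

γ = 1.025 × 9.81 = 10.05525 kN/m³.
With the apex up, the centroid sits 2h/3 = 2 × 1.1/3 = 0.733333 m below the apex, so the centroid depth is h_c = 4.81 + 0.733333 = 5.54333 m.
A = ½ × 3.94 × 1.1 = 2.167 m².
Resultant F = γ·h_c·A = 10.05525 × 5.54333 × 2.167 = 120.788 kN.

F ≈ 120.8 kN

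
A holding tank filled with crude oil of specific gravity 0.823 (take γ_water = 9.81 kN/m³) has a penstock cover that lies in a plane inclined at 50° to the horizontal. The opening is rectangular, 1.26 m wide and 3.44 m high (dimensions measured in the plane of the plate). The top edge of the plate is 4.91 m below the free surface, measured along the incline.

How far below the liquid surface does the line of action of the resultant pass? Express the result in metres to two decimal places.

h_p = 5.19 m

γ = 0.823 × 9.81 = 8.07363 kN/m³.
Let θ = 50° be the plate's angle to the horizontal; measure y along the incline from where the plane meets the free surface. Vertical depth h = y·sinθ with sinθ = 0.766044.
The centroid lies 3.44/2 = 1.72 m below the top edge, so y_c = 4.91 + 1.72 = 6.63 m and h_c = 6.63 × 0.766044 = 5.07887 m.
A = 1.26 × 3.44 = 4.3344 m².
Resultant F = γ·h_c·A = 8.07363 × 5.07887 × 4.3344 = 177.732 kN.
I_c = b·h³/12 = 1.26 × 3.44³/12 = 4.2743 m⁴.
Centre of pressure: y_p = y_c + I_c/(y_c·A) = 6.63 + 4.2743/(6.63 × 4.3344) = 6.63 + 0.148738 = 6.77874 m along the plane.
Vertically, h_p = y_p·sinθ = 6.77874 × 0.766044 = 5.19281 m.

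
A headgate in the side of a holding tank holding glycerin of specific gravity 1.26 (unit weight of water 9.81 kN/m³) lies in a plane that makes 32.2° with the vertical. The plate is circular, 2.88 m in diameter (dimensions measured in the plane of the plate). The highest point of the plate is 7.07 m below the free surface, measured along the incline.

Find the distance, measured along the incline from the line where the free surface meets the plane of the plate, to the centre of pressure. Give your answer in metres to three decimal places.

y_p = 8.571 m

γ = 1.26 × 9.81 = 12.3606 kN/m³.
The plate makes 32.2° with the vertical, i.e. θ = 90° − 32.2° = 57.8° to the horizontal. Measuring y along the incline from the free-surface line, vertical depth h = y·sinθ with sinθ = 0.846193.
The centroid is at the centre, 1.44 m below the top of the plate, so y_c = 7.07 + 1.44 = 8.51 m and h_c = 8.51 × 0.846193 = 7.2011 m.
A = π(1.44)² = 6.51441 m².
Resultant F = γ·h_c·A = 12.3606 × 7.2011 × 6.51441 = 579.847 kN.
I_c = πr⁴/4 = π × 1.44⁴/4 = 3.37707 m⁴.
Centre of pressure: y_p = y_c + I_c/(y_c·A) = 8.51 + 3.37707/(8.51 × 6.51441) = 8.51 + 0.0609166 = 8.57092 m along the plane.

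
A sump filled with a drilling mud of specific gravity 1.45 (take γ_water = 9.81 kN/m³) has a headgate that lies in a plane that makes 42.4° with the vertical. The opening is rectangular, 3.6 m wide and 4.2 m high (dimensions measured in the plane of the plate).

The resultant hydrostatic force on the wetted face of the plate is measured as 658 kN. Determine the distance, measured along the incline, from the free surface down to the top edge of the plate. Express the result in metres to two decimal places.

y_top ≈ 2.04 m

γ = 1.45 × 9.81 = 14.2245 kN/m³.
A = 3.6 × 4.2 = 15.12 m².
From F = γ·h_c·A, the centroid depth is h_c = 658/(14.2245 × 15.12) = 3.05941 m.
The plate makes 42.4° with the vertical, i.e. θ = 90° − 42.4° = 47.6° to the horizontal. Measuring y along the incline from the free-surface line, vertical depth h = y·sinθ with sinθ = 0.738455.
Along the incline, y_c = h_c/sinθ = 3.05941/0.738455 = 4.14299 m.
The centroid lies 4.2/2 = 2.1 m below the top edge, so the top edge sits at y_top = 4.14299 − 2.1 = 2.04299 m along the incline.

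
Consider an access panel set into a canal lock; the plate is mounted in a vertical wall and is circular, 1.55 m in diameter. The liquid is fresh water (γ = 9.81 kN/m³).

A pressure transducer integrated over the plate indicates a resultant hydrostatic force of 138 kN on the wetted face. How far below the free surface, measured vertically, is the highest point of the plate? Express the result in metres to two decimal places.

d_top ≈ 6.68 m

γ = 9.81 kN/m³.
A = π(0.775)² = 1.88692 m².
From F = γ·h_c·A, the centroid depth is h_c = 138/(9.81 × 1.88692) = 7.45515 m.
The centroid is at the centre, 0.775 m below the top of the plate, so the highest point sits at h_top = 7.45515 − 0.775 = 6.68015 m below the surface.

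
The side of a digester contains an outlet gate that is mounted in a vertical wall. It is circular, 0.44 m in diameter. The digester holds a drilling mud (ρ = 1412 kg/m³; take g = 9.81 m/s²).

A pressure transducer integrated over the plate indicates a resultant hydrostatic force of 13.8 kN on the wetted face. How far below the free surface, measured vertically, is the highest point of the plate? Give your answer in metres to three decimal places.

d_top ≈ 6.332 m

γ = ρg = 1412 × 9.81 / 1000 = 13.85172 kN/m³.
A = π(0.22)² = 0.152053 m².
From F = γ·h_c·A, the centroid depth is h_c = 13.8/(13.85172 × 0.152053) = 6.5521 m.
The centroid is at the centre, 0.22 m below the top of the plate, so the highest point sits at h_top = 6.5521 − 0.22 = 6.3321 m below the surface.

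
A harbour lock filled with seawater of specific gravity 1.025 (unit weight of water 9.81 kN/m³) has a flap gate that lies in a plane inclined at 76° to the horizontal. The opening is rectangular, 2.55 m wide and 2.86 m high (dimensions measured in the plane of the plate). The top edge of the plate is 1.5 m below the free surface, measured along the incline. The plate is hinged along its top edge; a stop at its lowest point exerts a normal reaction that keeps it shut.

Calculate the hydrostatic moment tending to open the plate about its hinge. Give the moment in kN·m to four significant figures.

γ = 1.025 × 9.81 = 10.05525 kN/m³.
Let θ = 76° be the plate's angle to the horizontal; measure y along the incline from where the plane meets the free surface. Vertical depth h = y·sinθ with sinθ = 0.970296.
The centroid lies 2.86/2 = 1.43 m below the top edge, so y_c = 1.5 + 1.43 = 2.93 m and h_c = 2.93 × 0.970296 = 2.84297 m.
A = 2.55 × 2.86 = 7.293 m².
Resultant F = γ·h_c·A = 10.05525 × 2.84297 × 7.293 = 208.483 kN.
I_c = b·h³/12 = 2.55 × 2.86³/12 = 4.97115 m⁴.
Centre of pressure: y_p = y_c + I_c/(y_c·A) = 2.93 + 4.97115/(2.93 × 7.293) = 2.93 + 0.232639 = 3.16264 m along the plane.
The resultant acts 1.43 + 0.232639 = 1.66264 m (along the plate) below the hinge at the top edge, so the moment about the hinge is M = F × 1.66264 = 208.483 × 1.66264 = 346.632 kN·m.

M ≈ 346.6 kN·m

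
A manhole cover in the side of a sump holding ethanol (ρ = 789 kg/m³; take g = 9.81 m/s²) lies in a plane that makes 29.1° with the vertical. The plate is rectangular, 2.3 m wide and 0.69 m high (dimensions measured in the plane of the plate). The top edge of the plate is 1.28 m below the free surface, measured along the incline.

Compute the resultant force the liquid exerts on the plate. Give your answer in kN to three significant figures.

F ≈ 17.4 kN

γ = ρg = 789 × 9.81 / 1000 = 7.74009 kN/m³.
The plate makes 29.1° with the vertical, i.e. θ = 90° − 29.1° = 60.9° to the horizontal. Measuring y along the incline from the free-surface line, vertical depth h = y·sinθ with sinθ = 0.873772.
The centroid lies 0.69/2 = 0.345 m below the top edge, so y_c = 1.28 + 0.345 = 1.625 m and h_c = 1.625 × 0.873772 = 1.41988 m.
A = 2.3 × 0.69 = 1.587 m².
Resultant F = γ·h_c·A = 7.74009 × 1.41988 × 1.587 = 17.4411 kN.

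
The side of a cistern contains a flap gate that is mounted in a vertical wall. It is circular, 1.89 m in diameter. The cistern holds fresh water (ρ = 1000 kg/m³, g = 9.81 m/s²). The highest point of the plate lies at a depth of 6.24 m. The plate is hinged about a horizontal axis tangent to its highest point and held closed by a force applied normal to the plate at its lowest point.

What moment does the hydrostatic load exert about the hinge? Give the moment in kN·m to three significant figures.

γ = ρg = 1000 × 9.81 = 9810 N/m³ = 9.81 kN/m³.
The centroid is at the centre, 0.945 m below the top of the plate, so the centroid depth is h_c = 6.24 + 0.945 = 7.185 m.
A = π(0.945)² = 2.80552 m².
Resultant F = γ·h_c·A = 9.81 × 7.185 × 2.80552 = 197.747 kN.
I_c = πr⁴/4 = π × 0.945⁴/4 = 0.62635 m⁴.
Centre of pressure: y_p = y_c + I_c/(y_c·A) = 7.185 + 0.62635/(7.185 × 2.80552) = 7.185 + 0.0310726 = 7.21607 m along the plane.
The resultant acts 0.945 + 0.0310726 = 0.976073 m (along the plate) below the hinge at the top edge, so the moment about the hinge is M = F × 0.976073 = 197.747 × 0.976073 = 193.016 kN·m.

M ≈ 193 kN·m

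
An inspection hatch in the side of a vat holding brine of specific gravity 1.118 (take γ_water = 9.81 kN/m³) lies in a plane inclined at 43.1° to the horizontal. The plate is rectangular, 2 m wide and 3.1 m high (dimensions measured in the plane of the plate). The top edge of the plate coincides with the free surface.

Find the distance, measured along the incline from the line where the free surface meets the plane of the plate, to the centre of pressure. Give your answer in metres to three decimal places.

y_p = 2.067 m

γ = 1.118 × 9.81 = 10.96758 kN/m³.
Let θ = 43.1° be the plate's angle to the horizontal; measure y along the incline from where the plane meets the free surface. Vertical depth h = y·sinθ with sinθ = 0.683274.
The centroid lies 3.1/2 = 1.55 m below the top edge, so y_c = 1.55 m and h_c = 1.55 × 0.683274 = 1.05907 m.
A = 2 × 3.1 = 6.2 m².
Resultant F = γ·h_c·A = 10.96758 × 1.05907 × 6.2 = 72.0157 kN.
I_c = b·h³/12 = 2 × 3.1³/12 = 4.96517 m⁴.
Centre of pressure: y_p = y_c + I_c/(y_c·A) = 1.55 + 4.96517/(1.55 × 6.2) = 1.55 + 0.516667 = 2.06667 m along the plane.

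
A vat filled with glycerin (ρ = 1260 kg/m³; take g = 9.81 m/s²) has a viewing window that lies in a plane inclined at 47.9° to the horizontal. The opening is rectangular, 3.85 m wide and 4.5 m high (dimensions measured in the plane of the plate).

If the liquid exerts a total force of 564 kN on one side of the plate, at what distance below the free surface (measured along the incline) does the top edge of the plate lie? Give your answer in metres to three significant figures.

γ = ρg = 1260 × 9.81 / 1000 = 12.3606 kN/m³.
A = 3.85 × 4.5 = 17.325 m².
From F = γ·h_c·A, the centroid depth is h_c = 564/(12.3606 × 17.325) = 2.6337 m.
Let θ = 47.9° be the plate's angle to the horizontal; measure y along the incline from where the plane meets the free surface. Vertical depth h = y·sinθ with sinθ = 0.741976.
Along the incline, y_c = h_c/sinθ = 2.6337/0.741976 = 3.54958 m.
The centroid lies 4.5/2 = 2.25 m below the top edge, so the top edge sits at y_top = 3.54958 − 2.25 = 1.29958 m along the incline.

y_top ≈ 1.30 m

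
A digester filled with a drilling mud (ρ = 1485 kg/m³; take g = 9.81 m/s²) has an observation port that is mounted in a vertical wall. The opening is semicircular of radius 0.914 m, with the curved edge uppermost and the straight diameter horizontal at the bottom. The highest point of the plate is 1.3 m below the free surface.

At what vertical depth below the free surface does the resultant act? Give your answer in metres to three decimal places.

h_p = 1.858 m

γ = ρg = 1485 × 9.81 / 1000 = 14.56785 kN/m³.
The centroid lies 4r/(3π) = 0.387914 m above the diameter, so r − 4r/(3π) = 0.914 − 0.387914 = 0.526086 m below the topmost point, so the centroid depth is h_c = 1.3 + 0.526086 = 1.82609 m.
A = πr²/2 = π × 0.914²/2 = 1.31224 m².
Resultant F = γ·h_c·A = 14.56785 × 1.82609 × 1.31224 = 34.9085 kN.
I_c = (π/8 − 8/(9π))·r⁴ = 0.109757 × 0.914⁴ = 0.0765979 m⁴.
Centre of pressure: y_p = y_c + I_c/(y_c·A) = 1.82609 + 0.0765979/(1.82609 × 1.31224) = 1.82609 + 0.0319655 = 1.85806 m along the plane.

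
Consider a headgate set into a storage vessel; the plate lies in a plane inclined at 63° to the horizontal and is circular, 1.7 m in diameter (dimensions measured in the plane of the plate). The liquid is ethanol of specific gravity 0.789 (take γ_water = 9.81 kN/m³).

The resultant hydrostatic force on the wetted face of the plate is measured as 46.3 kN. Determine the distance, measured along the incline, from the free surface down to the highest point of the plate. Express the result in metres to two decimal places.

γ = 0.789 × 9.81 = 7.74009 kN/m³.
A = π(0.85)² = 2.2698 m².
From F = γ·h_c·A, the centroid depth is h_c = 46.3/(7.74009 × 2.2698) = 2.63541 m.
Let θ = 63° be the plate's angle to the horizontal; measure y along the incline from where the plane meets the free surface. Vertical depth h = y·sinθ with sinθ = 0.891007.
Along the incline, y_c = h_c/sinθ = 2.63541/0.891007 = 2.95779 m.
The centroid is at the centre, 0.85 m below the top of the plate, so the highest point sits at y_top = 2.95779 − 0.85 = 2.10779 m along the incline.

y_top ≈ 2.11 m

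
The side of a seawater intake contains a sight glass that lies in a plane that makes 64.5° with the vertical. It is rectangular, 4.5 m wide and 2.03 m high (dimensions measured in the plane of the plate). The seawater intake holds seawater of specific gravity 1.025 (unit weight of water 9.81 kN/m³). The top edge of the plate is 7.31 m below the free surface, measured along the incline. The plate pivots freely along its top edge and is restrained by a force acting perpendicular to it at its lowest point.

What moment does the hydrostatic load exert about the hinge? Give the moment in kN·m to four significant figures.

γ = 1.025 × 9.81 = 10.05525 kN/m³.
The plate makes 64.5° with the vertical, i.e. θ = 90° − 64.5° = 25.5° to the horizontal. Measuring y along the incline from the free-surface line, vertical depth h = y·sinθ with sinθ = 0.430511.
The centroid lies 2.03/2 = 1.015 m below the top edge, so y_c = 7.31 + 1.015 = 8.325 m and h_c = 8.325 × 0.430511 = 3.584 m.
A = 4.5 × 2.03 = 9.135 m².
Resultant F = γ·h_c·A = 10.05525 × 3.584 × 9.135 = 329.207 kN.
I_c = b·h³/12 = 4.5 × 2.03³/12 = 3.13704 m⁴.
Centre of pressure: y_p = y_c + I_c/(y_c·A) = 8.325 + 3.13704/(8.325 × 9.135) = 8.325 + 0.0412503 = 8.36625 m along the plane.
The resultant acts 1.015 + 0.0412503 = 1.05625 m (along the plate) below the hinge at the top edge, so the moment about the hinge is M = F × 1.05625 = 329.207 × 1.05625 = 347.725 kN·m.

M ≈ 347.7 kN·m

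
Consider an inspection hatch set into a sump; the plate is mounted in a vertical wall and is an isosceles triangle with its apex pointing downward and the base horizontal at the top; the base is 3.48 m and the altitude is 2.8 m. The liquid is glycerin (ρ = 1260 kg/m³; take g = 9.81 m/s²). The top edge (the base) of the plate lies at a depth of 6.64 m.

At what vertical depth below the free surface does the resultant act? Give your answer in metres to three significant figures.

γ = ρg = 1260 × 9.81 / 1000 = 12.3606 kN/m³.
With the apex down, the centroid sits h/3 = 2.8/3 = 0.933333 m below the base (the top edge), so the centroid depth is h_c = 6.64 + 0.933333 = 7.57333 m.
A = ½ × 3.48 × 2.8 = 4.872 m².
Resultant F = γ·h_c·A = 12.3606 × 7.57333 × 4.872 = 456.072 kN.
I_c = b·h³/36 = 3.48 × 2.8³/36 = 2.12203 m⁴.
Centre of pressure: y_p = y_c + I_c/(y_c·A) = 7.57333 + 2.12203/(7.57333 × 4.872) = 7.57333 + 0.0575119 = 7.63084 m along the plane.

h_p = 7.63 m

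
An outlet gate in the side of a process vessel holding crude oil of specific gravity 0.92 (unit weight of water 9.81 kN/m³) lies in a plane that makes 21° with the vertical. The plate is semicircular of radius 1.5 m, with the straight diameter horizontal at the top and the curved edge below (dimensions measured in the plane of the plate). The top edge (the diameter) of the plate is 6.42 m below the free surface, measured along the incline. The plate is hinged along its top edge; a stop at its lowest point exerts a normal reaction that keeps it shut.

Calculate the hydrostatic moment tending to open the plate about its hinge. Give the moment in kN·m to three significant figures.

M ≈ 138 kN·m

γ = 0.92 × 9.81 = 9.0252 kN/m³.
The plate makes 21° with the vertical, i.e. θ = 90° − 21° = 69° to the horizontal. Measuring y along the incline from the free-surface line, vertical depth h = y·sinθ with sinθ = 0.933580.
The centroid of a semicircle lies 4r/(3π) = 0.63662 m from the diameter, here below the top edge, so y_c = 6.42 + 0.63662 = 7.05662 m and h_c = 7.05662 × 0.933580 = 6.58792 m.
A = πr²/2 = π × 1.5²/2 = 3.53429 m².
Resultant F = γ·h_c·A = 9.0252 × 6.58792 × 3.53429 = 210.139 kN.
I_c = (π/8 − 8/(9π))·r⁴ = 0.109757 × 1.5⁴ = 0.555645 m⁴.
Centre of pressure: y_p = y_c + I_c/(y_c·A) = 7.05662 + 0.555645/(7.05662 × 3.53429) = 7.05662 + 0.0222791 = 7.0789 m along the plane.
The resultant acts 0.63662 + 0.0222791 = 0.658899 m (along the plate) below the hinge at the top edge, so the moment about the hinge is M = F × 0.658899 = 210.139 × 0.658899 = 138.46 kN·m.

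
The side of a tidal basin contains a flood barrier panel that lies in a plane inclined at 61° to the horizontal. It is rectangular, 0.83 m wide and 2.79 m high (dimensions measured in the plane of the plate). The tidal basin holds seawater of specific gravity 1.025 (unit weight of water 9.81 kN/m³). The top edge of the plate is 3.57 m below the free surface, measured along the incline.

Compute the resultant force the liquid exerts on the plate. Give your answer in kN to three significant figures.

γ = 1.025 × 9.81 = 10.05525 kN/m³.
Let θ = 61° be the plate's angle to the horizontal; measure y along the incline from where the plane meets the free surface. Vertical depth h = y·sinθ with sinθ = 0.874620.
The centroid lies 2.79/2 = 1.395 m below the top edge, so y_c = 3.57 + 1.395 = 4.965 m and h_c = 4.965 × 0.874620 = 4.34249 m.
A = 0.83 × 2.79 = 2.3157 m².
Resultant F = γ·h_c·A = 10.05525 × 4.34249 × 2.3157 = 101.115 kN.

F ≈ 101 kN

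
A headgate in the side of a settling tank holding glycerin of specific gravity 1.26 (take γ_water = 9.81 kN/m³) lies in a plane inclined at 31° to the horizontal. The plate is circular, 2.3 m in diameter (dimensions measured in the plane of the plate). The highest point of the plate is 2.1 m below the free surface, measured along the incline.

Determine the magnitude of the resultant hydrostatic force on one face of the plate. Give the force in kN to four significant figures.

γ = 1.26 × 9.81 = 12.3606 kN/m³.
Let θ = 31° be the plate's angle to the horizontal; measure y along the incline from where the plane meets the free surface. Vertical depth h = y·sinθ with sinθ = 0.515038.
The centroid is at the centre, 1.15 m below the top of the plate, so y_c = 2.1 + 1.15 = 3.25 m and h_c = 3.25 × 0.515038 = 1.67387 m.
A = π(1.15)² = 4.15476 m².
Resultant F = γ·h_c·A = 12.3606 × 1.67387 × 4.15476 = 85.9621 kN.

F ≈ 85.96 kN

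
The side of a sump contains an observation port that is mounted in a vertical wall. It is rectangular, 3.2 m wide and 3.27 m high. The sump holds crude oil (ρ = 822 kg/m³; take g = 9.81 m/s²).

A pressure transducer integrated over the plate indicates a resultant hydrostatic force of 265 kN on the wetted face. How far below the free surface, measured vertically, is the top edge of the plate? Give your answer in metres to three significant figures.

γ = ρg = 822 × 9.81 / 1000 = 8.06382 kN/m³.
A = 3.2 × 3.27 = 10.464 m².
From F = γ·h_c·A, the centroid depth is h_c = 265/(8.06382 × 10.464) = 3.14056 m.
The centroid lies 3.27/2 = 1.635 m below the top edge, so the top edge sits at h_top = 3.14056 − 1.635 = 1.50556 m below the surface.

d_top ≈ 1.51 m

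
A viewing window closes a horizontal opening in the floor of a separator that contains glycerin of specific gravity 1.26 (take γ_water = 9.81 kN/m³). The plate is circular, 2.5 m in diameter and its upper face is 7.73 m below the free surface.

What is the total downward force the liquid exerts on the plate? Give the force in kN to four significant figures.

γ = 1.26 × 9.81 = 12.3606 kN/m³.
The plate is horizontal, so pressure is uniform at p = γ·h = 12.3606 × 7.73 = 95.5474 kN/m².
A = π(1.25)² = 4.90874 m².
F = p·A = 95.5474 × 4.90874 = 469.017 kN.

F ≈ 469.0 kN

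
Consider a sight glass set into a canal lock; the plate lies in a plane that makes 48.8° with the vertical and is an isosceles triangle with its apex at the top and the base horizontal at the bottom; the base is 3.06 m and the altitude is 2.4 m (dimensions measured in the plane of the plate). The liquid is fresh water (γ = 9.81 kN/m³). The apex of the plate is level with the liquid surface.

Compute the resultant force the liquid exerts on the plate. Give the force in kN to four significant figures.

F ≈ 37.96 kN

γ = 9.81 kN/m³.
The plate makes 48.8° with the vertical, i.e. θ = 90° − 48.8° = 41.2° to the horizontal. Measuring y along the incline from the free-surface line, vertical depth h = y·sinθ with sinθ = 0.658689.
With the apex up, the centroid sits 2h/3 = 2 × 2.4/3 = 1.6 m below the apex, so y_c = 1.6 m and h_c = 1.6 × 0.658689 = 1.0539 m.
A = ½ × 3.06 × 2.4 = 3.672 m².
Resultant F = γ·h_c·A = 9.81 × 1.0539 × 3.672 = 37.9639 kN.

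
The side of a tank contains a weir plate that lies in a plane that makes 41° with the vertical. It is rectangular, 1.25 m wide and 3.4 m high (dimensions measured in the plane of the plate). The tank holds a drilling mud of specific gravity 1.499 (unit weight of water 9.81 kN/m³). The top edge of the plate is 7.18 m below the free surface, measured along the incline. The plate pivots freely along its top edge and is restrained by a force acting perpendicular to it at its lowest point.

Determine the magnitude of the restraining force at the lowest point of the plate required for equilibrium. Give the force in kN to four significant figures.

P ≈ 222.8 kN

γ = 1.499 × 9.81 = 14.70519 kN/m³.
The plate makes 41° with the vertical, i.e. θ = 90° − 41° = 49° to the horizontal. Measuring y along the incline from the free-surface line, vertical depth h = y·sinθ with sinθ = 0.754710.
The centroid lies 3.4/2 = 1.7 m below the top edge, so y_c = 7.18 + 1.7 = 8.88 m and h_c = 8.88 × 0.754710 = 6.70182 m.
A = 1.25 × 3.4 = 4.25 m².
Resultant F = γ·h_c·A = 14.70519 × 6.70182 × 4.25 = 418.844 kN.
I_c = b·h³/12 = 1.25 × 3.4³/12 = 4.09417 m⁴.
Centre of pressure: y_p = y_c + I_c/(y_c·A) = 8.88 + 4.09417/(8.88 × 4.25) = 8.88 + 0.108484 = 8.98848 m along the plane.
The resultant acts 1.7 + 0.108484 = 1.80848 m (along the plate) below the hinge at the top edge, so the moment about the hinge is M = F × 1.80848 = 418.844 × 1.80848 = 757.471 kN·m.
A normal force at the bottom, 3.4 m from the hinge, must supply this moment: P = 757.471/3.4 = 222.786 kN.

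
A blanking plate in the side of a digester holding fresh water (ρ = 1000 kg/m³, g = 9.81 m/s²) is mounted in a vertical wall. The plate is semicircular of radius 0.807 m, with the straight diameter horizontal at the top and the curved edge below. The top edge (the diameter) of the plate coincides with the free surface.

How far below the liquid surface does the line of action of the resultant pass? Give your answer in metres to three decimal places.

γ = ρg = 1000 × 9.81 = 9810 N/m³ = 9.81 kN/m³.
The centroid of a semicircle lies 4r/(3π) = 0.342501 m from the diameter, here below the top edge, so the centroid depth is h_c = 0.342501 m.
A = πr²/2 = π × 0.807²/2 = 1.02298 m².
Resultant F = γ·h_c·A = 9.81 × 0.342501 × 1.02298 = 3.43715 kN.
I_c = (π/8 − 8/(9π))·r⁴ = 0.109757 × 0.807⁴ = 0.0465507 m⁴.
Centre of pressure: y_p = y_c + I_c/(y_c·A) = 0.342501 + 0.0465507/(0.342501 × 1.02298) = 0.342501 + 0.132861 = 0.475362 m along the plane.

h_p = 0.475 m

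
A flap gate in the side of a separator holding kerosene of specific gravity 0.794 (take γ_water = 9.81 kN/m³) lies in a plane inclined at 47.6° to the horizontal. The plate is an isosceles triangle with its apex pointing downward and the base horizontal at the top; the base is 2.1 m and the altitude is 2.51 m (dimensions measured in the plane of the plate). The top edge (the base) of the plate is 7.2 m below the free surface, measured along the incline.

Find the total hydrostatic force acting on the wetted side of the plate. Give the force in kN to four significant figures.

F ≈ 121.8 kN

γ = 0.794 × 9.81 = 7.78914 kN/m³.
Let θ = 47.6° be the plate's angle to the horizontal; measure y along the incline from where the plane meets the free surface. Vertical depth h = y·sinθ with sinθ = 0.738455.
With the apex down, the centroid sits h/3 = 2.51/3 = 0.836667 m below the base (the top edge), so y_c = 7.2 + 0.836667 = 8.03667 m and h_c = 8.03667 × 0.738455 = 5.93472 m.
A = ½ × 2.1 × 2.51 = 2.6355 m².
Resultant F = γ·h_c·A = 7.78914 × 5.93472 × 2.6355 = 121.83 kN.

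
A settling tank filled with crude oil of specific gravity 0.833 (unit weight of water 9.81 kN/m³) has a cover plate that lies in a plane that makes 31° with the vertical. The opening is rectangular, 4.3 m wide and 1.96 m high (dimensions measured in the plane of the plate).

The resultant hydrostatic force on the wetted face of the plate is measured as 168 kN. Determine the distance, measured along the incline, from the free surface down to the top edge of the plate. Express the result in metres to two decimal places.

γ = 0.833 × 9.81 = 8.17173 kN/m³.
A = 4.3 × 1.96 = 8.428 m².
From F = γ·h_c·A, the centroid depth is h_c = 168/(8.17173 × 8.428) = 2.43933 m.
The plate makes 31° with the vertical, i.e. θ = 90° − 31° = 59° to the horizontal. Measuring y along the incline from the free-surface line, vertical depth h = y·sinθ with sinθ = 0.857167.
Along the incline, y_c = h_c/sinθ = 2.43933/0.857167 = 2.8458 m.
The centroid lies 1.96/2 = 0.98 m below the top edge, so the top edge sits at y_top = 2.8458 − 0.98 = 1.8658 m along the incline.

y_top ≈ 1.87 m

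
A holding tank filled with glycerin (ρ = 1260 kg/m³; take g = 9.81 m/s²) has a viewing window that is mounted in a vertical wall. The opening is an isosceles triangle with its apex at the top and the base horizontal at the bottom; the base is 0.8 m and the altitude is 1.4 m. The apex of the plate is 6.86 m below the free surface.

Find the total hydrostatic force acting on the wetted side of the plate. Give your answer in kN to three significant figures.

F ≈ 53.9 kN

γ = ρg = 1260 × 9.81 / 1000 = 12.3606 kN/m³.
With the apex up, the centroid sits 2h/3 = 2 × 1.4/3 = 0.933333 m below the apex, so the centroid depth is h_c = 6.86 + 0.933333 = 7.79333 m.
A = ½ × 0.8 × 1.4 = 0.56 m².
Resultant F = γ·h_c·A = 12.3606 × 7.79333 × 0.56 = 53.9449 kN.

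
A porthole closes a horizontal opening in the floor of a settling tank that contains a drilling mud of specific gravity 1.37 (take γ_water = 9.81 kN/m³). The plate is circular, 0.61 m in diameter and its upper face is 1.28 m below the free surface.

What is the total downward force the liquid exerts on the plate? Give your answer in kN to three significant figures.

F ≈ 5.03 kN

γ = 1.37 × 9.81 = 13.4397 kN/m³.
The plate is horizontal, so pressure is uniform at p = γ·h = 13.4397 × 1.28 = 17.2028 kN/m².
A = π(0.305)² = 0.292247 m².
F = p·A = 17.2028 × 0.292247 = 5.02747 kN.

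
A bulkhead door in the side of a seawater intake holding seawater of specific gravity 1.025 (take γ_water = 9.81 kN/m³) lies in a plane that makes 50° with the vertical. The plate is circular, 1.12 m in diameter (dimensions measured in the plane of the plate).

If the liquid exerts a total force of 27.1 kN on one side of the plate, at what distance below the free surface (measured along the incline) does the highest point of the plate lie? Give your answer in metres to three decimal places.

y_top ≈ 3.696 m

γ = 1.025 × 9.81 = 10.05525 kN/m³.
A = π(0.56)² = 0.985203 m².
From F = γ·h_c·A, the centroid depth is h_c = 27.1/(10.05525 × 0.985203) = 2.73559 m.
The plate makes 50° with the vertical, i.e. θ = 90° − 50° = 40° to the horizontal. Measuring y along the incline from the free-surface line, vertical depth h = y·sinθ with sinθ = 0.642788.
Along the incline, y_c = h_c/sinθ = 2.73559/0.642788 = 4.25582 m.
The centroid is at the centre, 0.56 m below the top of the plate, so the highest point sits at y_top = 4.25582 − 0.56 = 3.69582 m along the incline.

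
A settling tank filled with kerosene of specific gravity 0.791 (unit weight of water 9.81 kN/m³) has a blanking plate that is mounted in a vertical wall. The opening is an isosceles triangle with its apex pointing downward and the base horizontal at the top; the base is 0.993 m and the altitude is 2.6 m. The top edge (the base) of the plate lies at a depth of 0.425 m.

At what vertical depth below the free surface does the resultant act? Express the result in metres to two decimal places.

h_p = 1.58 m

γ = 0.791 × 9.81 = 7.75971 kN/m³.
With the apex down, the centroid sits h/3 = 2.6/3 = 0.866667 m below the base (the top edge), so the centroid depth is h_c = 0.425 + 0.866667 = 1.29167 m.
A = ½ × 0.993 × 2.6 = 1.2909 m².
Resultant F = γ·h_c·A = 7.75971 × 1.29167 × 1.2909 = 12.9387 kN.
I_c = b·h³/36 = 0.993 × 2.6³/36 = 0.484805 m⁴.
Centre of pressure: y_p = y_c + I_c/(y_c·A) = 1.29167 + 0.484805/(1.29167 × 1.2909) = 1.29167 + 0.290752 = 1.58242 m along the plane.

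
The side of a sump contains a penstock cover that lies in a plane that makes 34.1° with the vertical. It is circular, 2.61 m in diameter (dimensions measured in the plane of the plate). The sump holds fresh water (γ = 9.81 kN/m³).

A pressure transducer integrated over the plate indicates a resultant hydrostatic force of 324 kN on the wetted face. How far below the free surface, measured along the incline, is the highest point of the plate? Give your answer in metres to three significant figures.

y_top ≈ 6.15 m

γ = 9.81 kN/m³.
A = π(1.305)² = 5.35021 m².
From F = γ·h_c·A, the centroid depth is h_c = 324/(9.81 × 5.35021) = 6.17313 m.
The plate makes 34.1° with the vertical, i.e. θ = 90° − 34.1° = 55.9° to the horizontal. Measuring y along the incline from the free-surface line, vertical depth h = y·sinθ with sinθ = 0.828060.
Along the incline, y_c = h_c/sinθ = 6.17313/0.828060 = 7.45493 m.
The centroid is at the centre, 1.305 m below the top of the plate, so the highest point sits at y_top = 7.45493 − 1.305 = 6.14993 m along the incline.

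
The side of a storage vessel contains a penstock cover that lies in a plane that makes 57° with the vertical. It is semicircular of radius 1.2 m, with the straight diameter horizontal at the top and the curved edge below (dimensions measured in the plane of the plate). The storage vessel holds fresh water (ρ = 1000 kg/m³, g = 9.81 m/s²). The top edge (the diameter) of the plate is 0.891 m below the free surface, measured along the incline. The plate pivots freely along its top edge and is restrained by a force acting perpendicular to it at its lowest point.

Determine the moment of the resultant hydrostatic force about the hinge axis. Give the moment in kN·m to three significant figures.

M ≈ 9.83 kN·m

γ = ρg = 1000 × 9.81 = 9810 N/m³ = 9.81 kN/m³.
The plate makes 57° with the vertical, i.e. θ = 90° − 57° = 33° to the horizontal. Measuring y along the incline from the free-surface line, vertical depth h = y·sinθ with sinθ = 0.544639.
The centroid of a semicircle lies 4r/(3π) = 0.509296 m from the diameter, here below the top edge, so y_c = 0.891 + 0.509296 = 1.4003 m and h_c = 1.4003 × 0.544639 = 0.762658 m.
A = πr²/2 = π × 1.2²/2 = 2.26195 m².
Resultant F = γ·h_c·A = 9.81 × 0.762658 × 2.26195 = 16.9232 kN.
I_c = (π/8 − 8/(9π))·r⁴ = 0.109757 × 1.2⁴ = 0.227592 m⁴.
Centre of pressure: y_p = y_c + I_c/(y_c·A) = 1.4003 + 0.227592/(1.4003 × 2.26195) = 1.4003 + 0.0718543 = 1.47215 m along the plane.
The resultant acts 0.509296 + 0.0718543 = 0.58115 m (along the plate) below the hinge at the top edge, so the moment about the hinge is M = F × 0.58115 = 16.9232 × 0.58115 = 9.83492 kN·m.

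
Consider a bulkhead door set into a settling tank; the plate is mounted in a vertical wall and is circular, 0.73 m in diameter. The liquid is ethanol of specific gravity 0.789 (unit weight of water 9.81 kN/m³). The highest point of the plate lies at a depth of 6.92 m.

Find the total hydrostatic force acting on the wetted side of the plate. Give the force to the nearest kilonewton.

γ = 0.789 × 9.81 = 7.74009 kN/m³.
The centroid is at the centre, 0.365 m below the top of the plate, so the centroid depth is h_c = 6.92 + 0.365 = 7.285 m.
A = π(0.365)² = 0.418539 m².
Resultant F = γ·h_c·A = 7.74009 × 7.285 × 0.418539 = 23.6 kN.

F ≈ 24 kN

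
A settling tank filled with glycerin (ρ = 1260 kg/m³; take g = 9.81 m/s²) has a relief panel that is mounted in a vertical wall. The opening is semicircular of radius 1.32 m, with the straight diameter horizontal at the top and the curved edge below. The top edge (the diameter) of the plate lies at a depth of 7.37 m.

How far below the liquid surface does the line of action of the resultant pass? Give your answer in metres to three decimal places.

h_p = 7.946 m

γ = ρg = 1260 × 9.81 / 1000 = 12.3606 kN/m³.
The centroid of a semicircle lies 4r/(3π) = 0.560225 m from the diameter, here below the top edge, so the centroid depth is h_c = 7.37 + 0.560225 = 7.93023 m.
A = πr²/2 = π × 1.32²/2 = 2.73696 m².
Resultant F = γ·h_c·A = 12.3606 × 7.93023 × 2.73696 = 268.283 kN.
I_c = (π/8 − 8/(9π))·r⁴ = 0.109757 × 1.32⁴ = 0.333218 m⁴.
Centre of pressure: y_p = y_c + I_c/(y_c·A) = 7.93023 + 0.333218/(7.93023 × 2.73696) = 7.93023 + 0.0153523 = 7.94558 m along the plane.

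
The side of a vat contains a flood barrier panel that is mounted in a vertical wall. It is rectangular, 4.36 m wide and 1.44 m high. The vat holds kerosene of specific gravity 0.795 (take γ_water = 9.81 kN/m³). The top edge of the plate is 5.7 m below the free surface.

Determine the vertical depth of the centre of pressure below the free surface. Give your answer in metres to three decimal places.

γ = 0.795 × 9.81 = 7.79895 kN/m³.
The centroid lies 1.44/2 = 0.72 m below the top edge, so the centroid depth is h_c = 5.7 + 0.72 = 6.42 m.
A = 4.36 × 1.44 = 6.2784 m².
Resultant F = γ·h_c·A = 7.79895 × 6.42 × 6.2784 = 314.355 kN.
I_c = b·h³/12 = 4.36 × 1.44³/12 = 1.08491 m⁴.
Centre of pressure: y_p = y_c + I_c/(y_c·A) = 6.42 + 1.08491/(6.42 × 6.2784) = 6.42 + 0.0269159 = 6.44692 m along the plane.

h_p = 6.447 m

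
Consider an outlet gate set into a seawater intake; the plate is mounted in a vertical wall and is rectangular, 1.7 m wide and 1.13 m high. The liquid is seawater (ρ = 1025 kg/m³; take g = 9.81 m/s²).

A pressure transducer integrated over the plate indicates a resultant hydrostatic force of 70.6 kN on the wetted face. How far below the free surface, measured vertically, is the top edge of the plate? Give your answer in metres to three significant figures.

d_top ≈ 3.09 m

γ = ρg = 1025 × 9.81 / 1000 = 10.05525 kN/m³.
A = 1.7 × 1.13 = 1.921 m².
From F = γ·h_c·A, the centroid depth is h_c = 70.6/(10.05525 × 1.921) = 3.65498 m.
The centroid lies 1.13/2 = 0.565 m below the top edge, so the top edge sits at h_top = 3.65498 − 0.565 = 3.08998 m below the surface.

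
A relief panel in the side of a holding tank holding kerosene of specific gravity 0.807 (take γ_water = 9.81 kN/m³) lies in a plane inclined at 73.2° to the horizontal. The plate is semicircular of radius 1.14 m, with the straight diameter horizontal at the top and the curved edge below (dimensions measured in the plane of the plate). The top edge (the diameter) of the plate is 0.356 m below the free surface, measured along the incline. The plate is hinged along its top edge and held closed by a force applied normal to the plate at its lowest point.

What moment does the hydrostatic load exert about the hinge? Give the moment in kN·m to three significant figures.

M ≈ 7.69 kN·m

γ = 0.807 × 9.81 = 7.91667 kN/m³.
Let θ = 73.2° be the plate's angle to the horizontal; measure y along the incline from where the plane meets the free surface. Vertical depth h = y·sinθ with sinθ = 0.957319.
The centroid of a semicircle lies 4r/(3π) = 0.483831 m from the diameter, here below the top edge, so y_c = 0.356 + 0.483831 = 0.839831 m and h_c = 0.839831 × 0.957319 = 0.803986 m.
A = πr²/2 = π × 1.14²/2 = 2.04141 m².
Resultant F = γ·h_c·A = 7.91667 × 0.803986 × 2.04141 = 12.9934 kN.
I_c = (π/8 − 8/(9π))·r⁴ = 0.109757 × 1.14⁴ = 0.185375 m⁴.
Centre of pressure: y_p = y_c + I_c/(y_c·A) = 0.839831 + 0.185375/(0.839831 × 2.04141) = 0.839831 + 0.108126 = 0.947957 m along the plane.
The resultant acts 0.483831 + 0.108126 = 0.591957 m (along the plate) below the hinge at the top edge, so the moment about the hinge is M = F × 0.591957 = 12.9934 × 0.591957 = 7.69153 kN·m.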